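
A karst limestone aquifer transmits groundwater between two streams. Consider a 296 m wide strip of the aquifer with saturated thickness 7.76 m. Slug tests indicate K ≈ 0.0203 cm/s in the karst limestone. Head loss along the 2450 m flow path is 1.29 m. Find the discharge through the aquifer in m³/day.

Convert K: 0.0203 cm/s × 864 = 17.54 m/day.
Cross-sectional area A = 296 × 7.76 = 2297 m².
Hydraulic gradient i = Δh / L = 1.29 / 2450 = 0.0005265.
Darcy's law: Q = K · A · i = 17.54 × 2297 × 0.0005265 = 21.21 m³/day.

21.2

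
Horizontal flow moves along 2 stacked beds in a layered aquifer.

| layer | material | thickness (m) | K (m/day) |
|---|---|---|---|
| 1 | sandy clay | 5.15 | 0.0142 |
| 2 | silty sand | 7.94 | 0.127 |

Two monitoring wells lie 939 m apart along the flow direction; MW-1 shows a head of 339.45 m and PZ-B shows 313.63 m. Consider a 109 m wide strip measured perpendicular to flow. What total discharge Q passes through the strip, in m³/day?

Flow is parallel to layering, so each bed carries its own Darcy discharge and the transmissivities add.
Σ(K_i·b_i) = 0.0142×5.15 + 0.127×7.94 = 1.082 m²/day.
Hydraulic gradient i = (339.45 − 313.63) / 939 = 25.82 / 939 = 0.02750.
Q = Σ(K_i·b_i) · W · i = 1.082 × 109 × 0.02750 = 3.242 m³/day.

3.24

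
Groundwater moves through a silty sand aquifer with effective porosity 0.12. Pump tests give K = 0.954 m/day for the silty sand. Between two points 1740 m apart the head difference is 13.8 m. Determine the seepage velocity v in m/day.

Hydraulic gradient i = Δh / L = 13.8 / 1740 = 0.007931.
Darcy flux q = K · i = 0.9540 × 0.007931 = 0.007566 m/day.
Seepage velocity v = q / n_e = 0.007566 / 0.12 = 0.06305 m/day.

0.0631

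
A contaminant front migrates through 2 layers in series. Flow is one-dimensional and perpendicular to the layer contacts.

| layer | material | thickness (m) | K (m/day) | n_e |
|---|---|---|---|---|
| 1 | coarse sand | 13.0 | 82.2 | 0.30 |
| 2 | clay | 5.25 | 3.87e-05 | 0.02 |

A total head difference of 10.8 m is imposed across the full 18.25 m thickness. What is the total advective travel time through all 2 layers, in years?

With flow normal to the layers, continuity requires the same specific discharge q through every layer.
Σ(b_i/K_i) = 13.0/82.2 + 5.25/3.87e-05 = 1.357e+05 d.
q = Δh / Σ(b_i/K_i) = 10.8 / 1.357e+05 = 7.961e-05 m/day.
In each layer the seepage velocity is v_i = q/n_i, so the layer transit time is t_i = b_i·n_i / q:
  layer 1 (coarse sand): t_1 = 13.0 × 0.30 / 7.961e-05 = 48988 d
  layer 2 (clay): t_2 = 5.25 × 0.02 / 7.961e-05 = 1319 d
Total t = Σ t_i = 50307 days = 137.7 years.

138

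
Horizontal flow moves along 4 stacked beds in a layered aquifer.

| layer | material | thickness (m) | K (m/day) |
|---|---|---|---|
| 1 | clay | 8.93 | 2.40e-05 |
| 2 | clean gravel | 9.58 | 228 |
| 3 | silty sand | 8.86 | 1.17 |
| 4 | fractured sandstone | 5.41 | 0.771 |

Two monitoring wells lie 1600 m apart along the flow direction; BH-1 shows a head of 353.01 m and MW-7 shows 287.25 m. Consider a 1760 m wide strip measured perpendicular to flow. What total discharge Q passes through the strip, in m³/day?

Flow is parallel to layering, so each bed carries its own Darcy discharge and the transmissivities add.
Σ(K_i·b_i) = 2.40e-05×8.93 + 228×9.58 + 1.17×8.86 + 0.771×5.41 = 2199 m²/day.
Hydraulic gradient i = (353.01 − 287.25) / 1600 = 65.76 / 1600 = 0.04110.
Q = Σ(K_i·b_i) · W · i = 2199 × 1760 × 0.04110 = 1.591e+05 m³/day.

159000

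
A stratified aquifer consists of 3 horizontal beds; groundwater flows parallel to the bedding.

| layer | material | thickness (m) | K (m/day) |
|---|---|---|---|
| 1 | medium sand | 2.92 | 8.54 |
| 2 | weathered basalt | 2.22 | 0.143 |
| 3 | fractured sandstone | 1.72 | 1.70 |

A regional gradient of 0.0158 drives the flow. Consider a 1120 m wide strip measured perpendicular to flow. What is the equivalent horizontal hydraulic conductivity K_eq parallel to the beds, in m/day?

Flow is parallel to layering, so each bed carries its own Darcy discharge and the transmissivities add.
Σ(K_i·b_i) = 8.54×2.92 + 0.143×2.22 + 1.70×1.72 = 28.18 m²/day.
Total thickness b = 6.860 m, so K_eq = Σ(K_i·b_i)/b = 4.108 m/day.

4.11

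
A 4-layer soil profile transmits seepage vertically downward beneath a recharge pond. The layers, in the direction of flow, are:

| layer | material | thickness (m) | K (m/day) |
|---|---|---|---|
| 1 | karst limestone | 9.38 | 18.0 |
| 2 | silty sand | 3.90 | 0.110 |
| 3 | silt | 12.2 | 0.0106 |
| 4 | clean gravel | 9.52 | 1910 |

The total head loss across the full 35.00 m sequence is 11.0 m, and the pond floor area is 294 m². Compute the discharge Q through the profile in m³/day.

2.72

Flow is perpendicular to layering, so the layers act in series and the equivalent K is the thickness-weighted harmonic mean.
Total thickness L = 9.38 + 3.90 + 12.2 + 9.52 = 35.00 m.
Σ(b_i/K_i) = 9.38/18.0 + 3.90/0.110 + 12.2/0.0106 + 9.52/1910 = 1187 d.
K_eq = L / Σ(b_i/K_i) = 35.00 / 1187 = 0.02949 m/day.
Q = K_eq · A · (Δh/L) = 0.02949 × 294 × (11.0/35.00) = 2.725 m³/day.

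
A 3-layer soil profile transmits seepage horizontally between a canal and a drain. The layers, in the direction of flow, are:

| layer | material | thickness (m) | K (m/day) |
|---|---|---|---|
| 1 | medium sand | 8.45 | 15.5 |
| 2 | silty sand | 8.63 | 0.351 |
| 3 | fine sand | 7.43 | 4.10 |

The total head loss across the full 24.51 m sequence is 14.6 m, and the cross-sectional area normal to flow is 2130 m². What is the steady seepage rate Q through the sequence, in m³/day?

Flow is perpendicular to layering, so the layers act in series and the equivalent K is the thickness-weighted harmonic mean.
Total thickness L = 8.45 + 8.63 + 7.43 = 24.51 m.
Σ(b_i/K_i) = 8.45/15.5 + 8.63/0.351 + 7.43/4.10 = 26.94 d.
K_eq = L / Σ(b_i/K_i) = 24.51 / 26.94 = 0.9097 m/day.
Q = K_eq · A · (Δh/L) = 0.9097 × 2130 × (14.6/24.51) = 1154 m³/day.

1150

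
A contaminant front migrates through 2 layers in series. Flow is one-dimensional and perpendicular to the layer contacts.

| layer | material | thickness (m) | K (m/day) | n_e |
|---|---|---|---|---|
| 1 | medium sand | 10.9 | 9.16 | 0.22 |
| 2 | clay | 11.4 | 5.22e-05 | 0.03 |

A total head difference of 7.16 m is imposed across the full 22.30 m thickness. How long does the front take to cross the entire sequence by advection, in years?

229

With flow normal to the layers, continuity requires the same specific discharge q through every layer.
Σ(b_i/K_i) = 10.9/9.16 + 11.4/5.22e-05 = 2.184e+05 d.
q = Δh / Σ(b_i/K_i) = 7.16 / 2.184e+05 = 3.279e-05 m/day.
In each layer the seepage velocity is v_i = q/n_i, so the layer transit time is t_i = b_i·n_i / q:
  layer 1 (medium sand): t_1 = 10.9 × 0.22 / 3.279e-05 = 73143 d
  layer 2 (clay): t_2 = 11.4 × 0.03 / 3.279e-05 = 10432 d
Total t = Σ t_i = 83575 days = 228.8 years.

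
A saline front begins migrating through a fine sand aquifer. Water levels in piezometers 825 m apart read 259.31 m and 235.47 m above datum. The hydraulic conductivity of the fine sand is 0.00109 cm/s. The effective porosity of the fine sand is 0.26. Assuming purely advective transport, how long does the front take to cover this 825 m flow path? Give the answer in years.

Convert K: 0.00109 cm/s × 864 = 0.9418 m/day.
Hydraulic gradient i = (259.31 − 235.47) / 825 = 23.84 / 825 = 0.02890.
Darcy flux q = K · i = 0.9418 × 0.02890 = 0.02721 m/day.
Seepage velocity v = q / n_e = 0.02721 / 0.26 = 0.1047 m/day.
Travel time t = L / v = 825 / 0.1047 = 7882 days = 21.58 years.

21.6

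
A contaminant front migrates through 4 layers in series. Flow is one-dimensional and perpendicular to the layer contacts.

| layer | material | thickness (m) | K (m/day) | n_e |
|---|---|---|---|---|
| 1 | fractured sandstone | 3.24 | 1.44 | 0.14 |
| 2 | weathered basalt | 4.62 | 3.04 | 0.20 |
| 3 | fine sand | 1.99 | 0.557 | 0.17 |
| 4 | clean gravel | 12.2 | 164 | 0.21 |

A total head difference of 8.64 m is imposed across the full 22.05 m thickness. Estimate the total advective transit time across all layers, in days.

With flow normal to the layers, continuity requires the same specific discharge q through every layer.
Σ(b_i/K_i) = 3.24/1.44 + 4.62/3.04 + 1.99/0.557 + 12.2/164 = 7.417 d.
q = Δh / Σ(b_i/K_i) = 8.64 / 7.417 = 1.165 m/day.
In each layer the seepage velocity is v_i = q/n_i, so the layer transit time is t_i = b_i·n_i / q:
  layer 1 (fractured sandstone): t_1 = 3.24 × 0.14 / 1.165 = 0.3894 d
  layer 2 (weathered basalt): t_2 = 4.62 × 0.20 / 1.165 = 0.7932 d
  layer 3 (fine sand): t_3 = 1.99 × 0.17 / 1.165 = 0.2904 d
  layer 4 (clean gravel): t_4 = 12.2 × 0.21 / 1.165 = 2.199 d
Total t = Σ t_i = 3.672 days.

3.67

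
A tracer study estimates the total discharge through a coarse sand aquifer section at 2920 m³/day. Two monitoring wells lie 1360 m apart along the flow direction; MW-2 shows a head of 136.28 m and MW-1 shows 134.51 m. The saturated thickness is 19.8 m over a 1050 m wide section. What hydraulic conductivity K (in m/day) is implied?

108

Cross-sectional area A = 1050 × 19.8 = 20790 m².
Hydraulic gradient i = (136.28 − 134.51) / 1360 = 1.77 / 1360 = 0.001301.
From Q = K·A·i, K = Q / (A·i) = 2920 / (20790 × 0.001301) = 107.9 m/day.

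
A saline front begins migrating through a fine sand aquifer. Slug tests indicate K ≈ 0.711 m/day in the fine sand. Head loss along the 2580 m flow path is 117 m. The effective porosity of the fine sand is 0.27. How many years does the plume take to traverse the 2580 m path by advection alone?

59.2

Hydraulic gradient i = Δh / L = 117 / 2580 = 0.04535.
Darcy flux q = K · i = 0.7110 × 0.04535 = 0.03224 m/day.
Seepage velocity v = q / n_e = 0.03224 / 0.27 = 0.1194 m/day.
Travel time t = L / v = 2580 / 0.1194 = 21605 days = 59.15 years.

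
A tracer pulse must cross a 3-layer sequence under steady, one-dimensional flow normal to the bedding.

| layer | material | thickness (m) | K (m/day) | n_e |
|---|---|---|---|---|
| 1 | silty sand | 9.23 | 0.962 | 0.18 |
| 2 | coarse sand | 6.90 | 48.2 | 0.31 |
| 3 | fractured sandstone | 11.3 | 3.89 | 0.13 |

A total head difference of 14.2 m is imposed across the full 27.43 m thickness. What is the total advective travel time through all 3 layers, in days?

With flow normal to the layers, continuity requires the same specific discharge q through every layer.
Σ(b_i/K_i) = 9.23/0.962 + 6.90/48.2 + 11.3/3.89 = 12.64 d.
q = Δh / Σ(b_i/K_i) = 14.2 / 12.64 = 1.123 m/day.
In each layer the seepage velocity is v_i = q/n_i, so the layer transit time is t_i = b_i·n_i / q:
  layer 1 (silty sand): t_1 = 9.23 × 0.18 / 1.123 = 1.479 d
  layer 2 (coarse sand): t_2 = 6.90 × 0.31 / 1.123 = 1.904 d
  layer 3 (fractured sandstone): t_3 = 11.3 × 0.13 / 1.123 = 1.308 d
Total t = Σ t_i = 4.691 days.

4.69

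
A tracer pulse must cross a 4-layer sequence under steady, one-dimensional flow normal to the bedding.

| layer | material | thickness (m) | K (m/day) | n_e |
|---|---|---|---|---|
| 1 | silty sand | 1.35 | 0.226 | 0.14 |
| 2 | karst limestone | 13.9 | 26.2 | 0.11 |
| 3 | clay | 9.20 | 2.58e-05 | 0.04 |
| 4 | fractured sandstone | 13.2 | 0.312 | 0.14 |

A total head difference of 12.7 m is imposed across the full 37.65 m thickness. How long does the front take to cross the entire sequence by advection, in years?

302

With flow normal to the layers, continuity requires the same specific discharge q through every layer.
Σ(b_i/K_i) = 1.35/0.226 + 13.9/26.2 + 9.20/2.58e-05 + 13.2/0.312 = 3.566e+05 d.
q = Δh / Σ(b_i/K_i) = 12.7 / 3.566e+05 = 3.561e-05 m/day.
In each layer the seepage velocity is v_i = q/n_i, so the layer transit time is t_i = b_i·n_i / q:
  layer 1 (silty sand): t_1 = 1.35 × 0.14 / 3.561e-05 = 5307 d
  layer 2 (karst limestone): t_2 = 13.9 × 0.11 / 3.561e-05 = 42937 d
  layer 3 (clay): t_3 = 9.20 × 0.04 / 3.561e-05 = 10334 d
  layer 4 (fractured sandstone): t_4 = 13.2 × 0.14 / 3.561e-05 = 51895 d
Total t = Σ t_i = 1.105e+05 days = 302.5 years.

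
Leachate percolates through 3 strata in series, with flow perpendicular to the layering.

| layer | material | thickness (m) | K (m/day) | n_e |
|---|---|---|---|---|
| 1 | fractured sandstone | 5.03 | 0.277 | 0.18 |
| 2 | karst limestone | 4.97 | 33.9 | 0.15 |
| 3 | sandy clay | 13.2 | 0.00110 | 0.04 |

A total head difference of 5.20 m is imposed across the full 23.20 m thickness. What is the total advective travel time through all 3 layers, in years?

With flow normal to the layers, continuity requires the same specific discharge q through every layer.
Σ(b_i/K_i) = 5.03/0.277 + 4.97/33.9 + 13.2/0.00110 = 12018 d.
q = Δh / Σ(b_i/K_i) = 5.20 / 12018 = 0.0004327 m/day.
In each layer the seepage velocity is v_i = q/n_i, so the layer transit time is t_i = b_i·n_i / q:
  layer 1 (fractured sandstone): t_1 = 5.03 × 0.18 / 0.0004327 = 2093 d
  layer 2 (karst limestone): t_2 = 4.97 × 0.15 / 0.0004327 = 1723 d
  layer 3 (sandy clay): t_3 = 13.2 × 0.04 / 0.0004327 = 1220 d
Total t = Σ t_i = 5036 days = 13.79 years.

13.8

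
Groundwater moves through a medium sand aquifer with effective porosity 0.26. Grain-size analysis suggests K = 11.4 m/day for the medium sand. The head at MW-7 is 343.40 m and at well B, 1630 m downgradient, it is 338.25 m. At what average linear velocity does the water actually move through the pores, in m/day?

Hydraulic gradient i = (343.40 − 338.25) / 1630 = 5.15 / 1630 = 0.003160.
Darcy flux q = K · i = 11.40 × 0.003160 = 0.03602 m/day.
Seepage velocity v = q / n_e = 0.03602 / 0.26 = 0.1385 m/day.

0.139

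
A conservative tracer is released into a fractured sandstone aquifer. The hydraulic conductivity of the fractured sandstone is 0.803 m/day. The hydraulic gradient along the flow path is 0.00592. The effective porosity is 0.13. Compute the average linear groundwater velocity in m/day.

0.0366

Hydraulic gradient i = 0.00592.
Darcy flux q = K · i = 0.8030 × 0.005920 = 0.004754 m/day.
Seepage velocity v = q / n_e = 0.004754 / 0.13 = 0.03657 m/day.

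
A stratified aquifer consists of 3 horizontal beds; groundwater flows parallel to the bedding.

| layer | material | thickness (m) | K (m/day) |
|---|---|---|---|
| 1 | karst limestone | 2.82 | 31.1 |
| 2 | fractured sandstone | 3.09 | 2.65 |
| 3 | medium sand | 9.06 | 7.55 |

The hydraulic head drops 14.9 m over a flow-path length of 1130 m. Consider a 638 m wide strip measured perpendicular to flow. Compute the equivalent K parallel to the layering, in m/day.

Flow is parallel to layering, so each bed carries its own Darcy discharge and the transmissivities add.
Σ(K_i·b_i) = 31.1×2.82 + 2.65×3.09 + 7.55×9.06 = 164.3 m²/day.
Total thickness b = 14.97 m, so K_eq = Σ(K_i·b_i)/b = 10.97 m/day.

11.0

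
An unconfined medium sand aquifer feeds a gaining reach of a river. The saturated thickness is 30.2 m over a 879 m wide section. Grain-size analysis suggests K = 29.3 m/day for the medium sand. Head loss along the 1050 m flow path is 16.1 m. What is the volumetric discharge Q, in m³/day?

11900

Cross-sectional area A = 879 × 30.2 = 26546 m².
Hydraulic gradient i = Δh / L = 16.1 / 1050 = 0.01533.
Darcy's law: Q = K · A · i = 29.30 × 26546 × 0.01533 = 11926 m³/day.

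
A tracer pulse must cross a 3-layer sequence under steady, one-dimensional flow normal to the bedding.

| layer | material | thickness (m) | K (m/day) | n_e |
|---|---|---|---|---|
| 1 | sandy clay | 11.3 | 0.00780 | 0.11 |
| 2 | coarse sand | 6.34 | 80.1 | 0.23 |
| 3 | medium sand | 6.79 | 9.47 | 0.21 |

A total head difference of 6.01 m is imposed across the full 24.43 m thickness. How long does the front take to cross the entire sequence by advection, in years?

With flow normal to the layers, continuity requires the same specific discharge q through every layer.
Σ(b_i/K_i) = 11.3/0.00780 + 6.34/80.1 + 6.79/9.47 = 1450 d.
q = Δh / Σ(b_i/K_i) = 6.01 / 1450 = 0.004146 m/day.
In each layer the seepage velocity is v_i = q/n_i, so the layer transit time is t_i = b_i·n_i / q:
  layer 1 (sandy clay): t_1 = 11.3 × 0.11 / 0.004146 = 299.8 d
  layer 2 (coarse sand): t_2 = 6.34 × 0.23 / 0.004146 = 351.7 d
  layer 3 (medium sand): t_3 = 6.79 × 0.21 / 0.004146 = 343.9 d
Total t = Σ t_i = 995.4 days = 2.725 years.

2.73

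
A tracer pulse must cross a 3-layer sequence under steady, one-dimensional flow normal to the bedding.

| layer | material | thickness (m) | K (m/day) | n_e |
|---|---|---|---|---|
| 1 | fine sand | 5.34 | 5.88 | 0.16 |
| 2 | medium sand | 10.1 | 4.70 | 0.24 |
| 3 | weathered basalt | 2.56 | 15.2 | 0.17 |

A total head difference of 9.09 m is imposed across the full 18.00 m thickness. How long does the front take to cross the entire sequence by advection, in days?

With flow normal to the layers, continuity requires the same specific discharge q through every layer.
Σ(b_i/K_i) = 5.34/5.88 + 10.1/4.70 + 2.56/15.2 = 3.226 d.
q = Δh / Σ(b_i/K_i) = 9.09 / 3.226 = 2.818 m/day.
In each layer the seepage velocity is v_i = q/n_i, so the layer transit time is t_i = b_i·n_i / q:
  layer 1 (fine sand): t_1 = 5.34 × 0.16 / 2.818 = 0.3032 d
  layer 2 (medium sand): t_2 = 10.1 × 0.24 / 2.818 = 0.8601 d
  layer 3 (weathered basalt): t_3 = 2.56 × 0.17 / 2.818 = 0.1544 d
Total t = Σ t_i = 1.318 days.

1.32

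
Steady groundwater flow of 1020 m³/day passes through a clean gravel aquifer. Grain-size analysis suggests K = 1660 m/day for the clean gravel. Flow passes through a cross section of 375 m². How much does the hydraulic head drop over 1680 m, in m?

2.75

From Q = K·A·i, i = Q / (K·A) = 1020 / (1660 × 375.0) = 0.001639.
Head loss Δh = i · L = 0.001639 × 1680 = 2.753 m.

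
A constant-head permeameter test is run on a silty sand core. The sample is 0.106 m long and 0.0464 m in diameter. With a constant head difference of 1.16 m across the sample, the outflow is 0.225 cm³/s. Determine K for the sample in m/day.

Cross-sectional area A = π·(d/2)² = π × (0.0464/2)² = 0.001691 m².
Convert discharge: 0.225 cm³/s = 2.250e-07 m³/s.
Darcy's law rearranged: K = Q·L / (A·Δh) = 2.250e-07 × 0.106 / (0.001691 × 1.16) = 1.216e-05 m/s = 1.051 m/day.

1.05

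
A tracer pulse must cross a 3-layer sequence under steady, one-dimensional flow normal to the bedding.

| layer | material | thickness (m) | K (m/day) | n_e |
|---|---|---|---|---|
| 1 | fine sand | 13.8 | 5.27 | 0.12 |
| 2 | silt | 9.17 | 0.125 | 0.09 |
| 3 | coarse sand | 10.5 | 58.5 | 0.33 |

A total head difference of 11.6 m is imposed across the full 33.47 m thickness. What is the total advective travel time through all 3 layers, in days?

With flow normal to the layers, continuity requires the same specific discharge q through every layer.
Σ(b_i/K_i) = 13.8/5.27 + 9.17/0.125 + 10.5/58.5 = 76.16 d.
q = Δh / Σ(b_i/K_i) = 11.6 / 76.16 = 0.1523 m/day.
In each layer the seepage velocity is v_i = q/n_i, so the layer transit time is t_i = b_i·n_i / q:
  layer 1 (fine sand): t_1 = 13.8 × 0.12 / 0.1523 = 10.87 d
  layer 2 (silt): t_2 = 9.17 × 0.09 / 0.1523 = 5.418 d
  layer 3 (coarse sand): t_3 = 10.5 × 0.33 / 0.1523 = 22.75 d
Total t = Σ t_i = 39.04 days.

39.0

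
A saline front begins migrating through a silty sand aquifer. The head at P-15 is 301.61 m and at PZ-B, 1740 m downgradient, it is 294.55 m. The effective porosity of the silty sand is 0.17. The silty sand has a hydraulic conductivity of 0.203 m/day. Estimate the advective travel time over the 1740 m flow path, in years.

983

Hydraulic gradient i = (301.61 − 294.55) / 1740 = 7.06 / 1740 = 0.004057.
Darcy flux q = K · i = 0.2030 × 0.004057 = 0.0008237 m/day.
Seepage velocity v = q / n_e = 0.0008237 / 0.17 = 0.004845 m/day.
Travel time t = L / v = 1740 / 0.004845 = 3.591e+05 days = 983.2 years.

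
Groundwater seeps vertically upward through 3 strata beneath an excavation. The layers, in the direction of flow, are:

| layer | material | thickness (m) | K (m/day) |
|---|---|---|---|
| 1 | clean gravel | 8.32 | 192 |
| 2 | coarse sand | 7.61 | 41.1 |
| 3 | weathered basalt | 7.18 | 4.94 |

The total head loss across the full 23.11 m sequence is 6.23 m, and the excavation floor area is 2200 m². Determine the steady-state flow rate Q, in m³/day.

Flow is perpendicular to layering, so the layers act in series and the equivalent K is the thickness-weighted harmonic mean.
Total thickness L = 8.32 + 7.61 + 7.18 = 23.11 m.
Σ(b_i/K_i) = 8.32/192 + 7.61/41.1 + 7.18/4.94 = 1.682 d.
K_eq = L / Σ(b_i/K_i) = 23.11 / 1.682 = 13.74 m/day.
Q = K_eq · A · (Δh/L) = 13.74 × 2200 × (6.23/23.11) = 8149 m³/day.

8150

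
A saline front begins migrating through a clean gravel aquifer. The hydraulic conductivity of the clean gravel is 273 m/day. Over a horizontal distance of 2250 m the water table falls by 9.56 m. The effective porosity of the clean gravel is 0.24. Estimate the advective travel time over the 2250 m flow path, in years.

1.27

Hydraulic gradient i = Δh / L = 9.56 / 2250 = 0.004249.
Darcy flux q = K · i = 273.0 × 0.004249 = 1.160 m/day.
Seepage velocity v = q / n_e = 1.160 / 0.24 = 4.833 m/day.
Travel time t = L / v = 2250 / 4.833 = 465.5 days = 1.275 years.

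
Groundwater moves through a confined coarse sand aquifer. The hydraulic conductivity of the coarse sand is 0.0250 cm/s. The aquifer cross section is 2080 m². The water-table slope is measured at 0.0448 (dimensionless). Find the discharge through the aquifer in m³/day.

2010

Convert K: 0.0250 cm/s × 864 = 21.60 m/day.
Hydraulic gradient i = 0.0448.
Darcy's law: Q = K · A · i = 21.60 × 2080 × 0.04480 = 2013 m³/day.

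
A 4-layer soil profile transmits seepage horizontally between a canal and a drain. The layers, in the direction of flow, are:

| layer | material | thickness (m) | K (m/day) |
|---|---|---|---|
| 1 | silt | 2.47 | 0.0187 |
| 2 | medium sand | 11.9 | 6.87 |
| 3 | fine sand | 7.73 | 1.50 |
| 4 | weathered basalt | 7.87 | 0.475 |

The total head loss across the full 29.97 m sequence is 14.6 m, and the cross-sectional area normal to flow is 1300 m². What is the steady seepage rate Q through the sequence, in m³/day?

122

Flow is perpendicular to layering, so the layers act in series and the equivalent K is the thickness-weighted harmonic mean.
Total thickness L = 2.47 + 11.9 + 7.73 + 7.87 = 29.97 m.
Σ(b_i/K_i) = 2.47/0.0187 + 11.9/6.87 + 7.73/1.50 + 7.87/0.475 = 155.5 d.
K_eq = L / Σ(b_i/K_i) = 29.97 / 155.5 = 0.1927 m/day.
Q = K_eq · A · (Δh/L) = 0.1927 × 1300 × (14.6/29.97) = 122.0 m³/day.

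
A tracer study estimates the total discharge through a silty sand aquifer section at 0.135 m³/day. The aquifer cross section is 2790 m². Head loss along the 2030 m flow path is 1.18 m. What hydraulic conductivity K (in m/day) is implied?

Hydraulic gradient i = Δh / L = 1.18 / 2030 = 0.0005813.
From Q = K·A·i, K = Q / (A·i) = 0.135 / (2790 × 0.0005813) = 0.08324 m/day.

0.0832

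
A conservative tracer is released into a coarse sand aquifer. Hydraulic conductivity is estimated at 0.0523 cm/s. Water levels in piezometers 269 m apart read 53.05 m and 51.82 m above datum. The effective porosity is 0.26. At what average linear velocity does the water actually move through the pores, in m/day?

Convert K: 0.0523 cm/s × 864 = 45.19 m/day.
Hydraulic gradient i = (53.05 − 51.82) / 269 = 1.23 / 269 = 0.004572.
Darcy flux q = K · i = 45.19 × 0.004572 = 0.2066 m/day.
Seepage velocity v = q / n_e = 0.2066 / 0.26 = 0.7947 m/day.

0.795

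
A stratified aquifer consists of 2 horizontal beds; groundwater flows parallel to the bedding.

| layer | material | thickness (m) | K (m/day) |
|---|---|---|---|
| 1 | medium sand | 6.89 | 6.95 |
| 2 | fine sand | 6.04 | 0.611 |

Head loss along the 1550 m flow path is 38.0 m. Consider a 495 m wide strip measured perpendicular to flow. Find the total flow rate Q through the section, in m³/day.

626

Flow is parallel to layering, so each bed carries its own Darcy discharge and the transmissivities add.
Σ(K_i·b_i) = 6.95×6.89 + 0.611×6.04 = 51.58 m²/day.
Hydraulic gradient i = Δh / L = 38.0 / 1550 = 0.02452.
Q = Σ(K_i·b_i) · W · i = 51.58 × 495 × 0.02452 = 625.9 m³/day.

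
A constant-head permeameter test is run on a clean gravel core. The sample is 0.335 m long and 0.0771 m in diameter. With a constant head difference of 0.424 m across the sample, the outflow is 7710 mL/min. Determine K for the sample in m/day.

1880

Cross-sectional area A = π·(d/2)² = π × (0.0771/2)² = 0.004669 m².
Convert discharge: 7710 mL/min = 0.0001285 m³/s.
Darcy's law rearranged: K = Q·L / (A·Δh) = 0.0001285 × 0.335 / (0.004669 × 0.424) = 0.02175 m/s = 1879 m/day.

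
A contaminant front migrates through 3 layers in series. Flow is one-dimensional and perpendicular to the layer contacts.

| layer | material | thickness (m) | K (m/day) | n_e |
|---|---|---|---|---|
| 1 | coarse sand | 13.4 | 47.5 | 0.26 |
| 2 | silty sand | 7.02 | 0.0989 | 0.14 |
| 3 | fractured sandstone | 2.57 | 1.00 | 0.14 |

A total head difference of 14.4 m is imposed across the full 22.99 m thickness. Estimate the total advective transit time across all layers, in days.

24.7

With flow normal to the layers, continuity requires the same specific discharge q through every layer.
Σ(b_i/K_i) = 13.4/47.5 + 7.02/0.0989 + 2.57/1.00 = 73.83 d.
q = Δh / Σ(b_i/K_i) = 14.4 / 73.83 = 0.1950 m/day.
In each layer the seepage velocity is v_i = q/n_i, so the layer transit time is t_i = b_i·n_i / q:
  layer 1 (coarse sand): t_1 = 13.4 × 0.26 / 0.1950 = 17.86 d
  layer 2 (silty sand): t_2 = 7.02 × 0.14 / 0.1950 = 5.039 d
  layer 3 (fractured sandstone): t_3 = 2.57 × 0.14 / 0.1950 = 1.845 d
Total t = Σ t_i = 24.75 days.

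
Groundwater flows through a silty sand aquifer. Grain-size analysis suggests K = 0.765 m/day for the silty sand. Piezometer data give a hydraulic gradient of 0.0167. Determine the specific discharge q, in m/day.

0.0128

Hydraulic gradient i = 0.0167.
Specific discharge q = K · i = 0.7650 × 0.01670 = 0.01278 m/day.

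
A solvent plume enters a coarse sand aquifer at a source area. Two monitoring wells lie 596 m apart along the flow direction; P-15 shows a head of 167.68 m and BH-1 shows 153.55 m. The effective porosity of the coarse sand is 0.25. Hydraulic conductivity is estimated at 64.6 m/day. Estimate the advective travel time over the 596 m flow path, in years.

0.266

Hydraulic gradient i = (167.68 − 153.55) / 596 = 14.13 / 596 = 0.02371.
Darcy flux q = K · i = 64.60 × 0.02371 = 1.532 m/day.
Seepage velocity v = q / n_e = 1.532 / 0.25 = 6.126 m/day.
Travel time t = L / v = 596 / 6.126 = 97.29 days = 0.2664 years.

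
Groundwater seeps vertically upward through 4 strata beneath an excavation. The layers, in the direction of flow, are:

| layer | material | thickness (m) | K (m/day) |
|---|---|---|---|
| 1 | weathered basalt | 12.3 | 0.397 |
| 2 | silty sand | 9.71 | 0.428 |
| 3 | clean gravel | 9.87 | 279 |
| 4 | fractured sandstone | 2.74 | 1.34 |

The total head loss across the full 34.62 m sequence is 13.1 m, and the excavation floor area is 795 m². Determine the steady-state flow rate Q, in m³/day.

187

Flow is perpendicular to layering, so the layers act in series and the equivalent K is the thickness-weighted harmonic mean.
Total thickness L = 12.3 + 9.71 + 9.87 + 2.74 = 34.62 m.
Σ(b_i/K_i) = 12.3/0.397 + 9.71/0.428 + 9.87/279 + 2.74/1.34 = 55.75 d.
K_eq = L / Σ(b_i/K_i) = 34.62 / 55.75 = 0.6210 m/day.
Q = K_eq · A · (Δh/L) = 0.6210 × 795 × (13.1/34.62) = 186.8 m³/day.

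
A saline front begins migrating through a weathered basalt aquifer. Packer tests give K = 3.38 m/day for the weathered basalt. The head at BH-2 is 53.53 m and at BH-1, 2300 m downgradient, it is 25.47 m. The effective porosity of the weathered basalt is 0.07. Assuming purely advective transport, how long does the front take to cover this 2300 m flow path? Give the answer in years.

10.7

Hydraulic gradient i = (53.53 − 25.47) / 2300 = 28.06 / 2300 = 0.01220.
Darcy flux q = K · i = 3.380 × 0.01220 = 0.04124 m/day.
Seepage velocity v = q / n_e = 0.04124 / 0.07 = 0.5891 m/day.
Travel time t = L / v = 2300 / 0.5891 = 3904 days = 10.69 years.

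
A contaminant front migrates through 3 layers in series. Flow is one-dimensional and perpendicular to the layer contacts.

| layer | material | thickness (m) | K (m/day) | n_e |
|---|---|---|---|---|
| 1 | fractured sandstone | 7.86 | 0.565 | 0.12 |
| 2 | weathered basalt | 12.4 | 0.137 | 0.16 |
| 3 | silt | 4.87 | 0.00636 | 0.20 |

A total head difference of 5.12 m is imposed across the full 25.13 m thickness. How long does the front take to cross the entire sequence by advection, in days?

With flow normal to the layers, continuity requires the same specific discharge q through every layer.
Σ(b_i/K_i) = 7.86/0.565 + 12.4/0.137 + 4.87/0.00636 = 870.1 d.
q = Δh / Σ(b_i/K_i) = 5.12 / 870.1 = 0.005884 m/day.
In each layer the seepage velocity is v_i = q/n_i, so the layer transit time is t_i = b_i·n_i / q:
  layer 1 (fractured sandstone): t_1 = 7.86 × 0.12 / 0.005884 = 160.3 d
  layer 2 (weathered basalt): t_2 = 12.4 × 0.16 / 0.005884 = 337.2 d
  layer 3 (silt): t_3 = 4.87 × 0.20 / 0.005884 = 165.5 d
Total t = Σ t_i = 663.0 days.

663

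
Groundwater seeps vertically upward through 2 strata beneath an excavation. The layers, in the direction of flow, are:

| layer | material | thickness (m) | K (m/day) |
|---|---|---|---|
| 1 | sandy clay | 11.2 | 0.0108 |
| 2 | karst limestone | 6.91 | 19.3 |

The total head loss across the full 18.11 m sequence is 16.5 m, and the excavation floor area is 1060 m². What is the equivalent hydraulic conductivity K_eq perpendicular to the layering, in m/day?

0.0175

Flow is perpendicular to layering, so the layers act in series and the equivalent K is the thickness-weighted harmonic mean.
Total thickness L = 11.2 + 6.91 = 18.11 m.
Σ(b_i/K_i) = 11.2/0.0108 + 6.91/19.3 = 1037 d.
K_eq = L / Σ(b_i/K_i) = 18.11 / 1037 = 0.01746 m/day.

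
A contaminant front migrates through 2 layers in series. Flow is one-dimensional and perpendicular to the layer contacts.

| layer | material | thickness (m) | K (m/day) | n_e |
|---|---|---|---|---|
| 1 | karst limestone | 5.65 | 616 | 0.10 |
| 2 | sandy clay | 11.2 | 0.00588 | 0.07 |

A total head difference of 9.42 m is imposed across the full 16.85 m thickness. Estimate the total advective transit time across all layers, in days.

273

With flow normal to the layers, continuity requires the same specific discharge q through every layer.
Σ(b_i/K_i) = 5.65/616 + 11.2/0.00588 = 1905 d.
q = Δh / Σ(b_i/K_i) = 9.42 / 1905 = 0.004945 m/day.
In each layer the seepage velocity is v_i = q/n_i, so the layer transit time is t_i = b_i·n_i / q:
  layer 1 (karst limestone): t_1 = 5.65 × 0.10 / 0.004945 = 114.2 d
  layer 2 (sandy clay): t_2 = 11.2 × 0.07 / 0.004945 = 158.5 d
Total t = Σ t_i = 272.8 days.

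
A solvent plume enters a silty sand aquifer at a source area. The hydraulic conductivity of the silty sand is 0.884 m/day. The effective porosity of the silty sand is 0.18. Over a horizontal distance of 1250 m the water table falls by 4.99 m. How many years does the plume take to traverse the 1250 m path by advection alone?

Hydraulic gradient i = Δh / L = 4.99 / 1250 = 0.003992.
Darcy flux q = K · i = 0.8840 × 0.003992 = 0.003529 m/day.
Seepage velocity v = q / n_e = 0.003529 / 0.18 = 0.01961 m/day.
Travel time t = L / v = 1250 / 0.01961 = 63759 days = 174.6 years.

175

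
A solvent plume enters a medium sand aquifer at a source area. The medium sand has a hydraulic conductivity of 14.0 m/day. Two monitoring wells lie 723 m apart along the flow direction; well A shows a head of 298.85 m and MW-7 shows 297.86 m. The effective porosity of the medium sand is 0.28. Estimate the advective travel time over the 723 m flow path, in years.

Hydraulic gradient i = (298.85 − 297.86) / 723 = 0.99 / 723 = 0.001369.
Darcy flux q = K · i = 14.00 × 0.001369 = 0.01917 m/day.
Seepage velocity v = q / n_e = 0.01917 / 0.28 = 0.06846 m/day.
Travel time t = L / v = 723 / 0.06846 = 10560 days = 28.91 years.

28.9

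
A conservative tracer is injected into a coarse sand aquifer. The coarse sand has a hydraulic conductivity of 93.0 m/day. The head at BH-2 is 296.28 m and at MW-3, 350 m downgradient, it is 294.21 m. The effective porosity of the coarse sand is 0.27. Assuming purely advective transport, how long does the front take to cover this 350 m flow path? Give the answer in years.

0.470

Hydraulic gradient i = (296.28 − 294.21) / 350 = 2.07 / 350 = 0.005914.
Darcy flux q = K · i = 93.00 × 0.005914 = 0.5500 m/day.
Seepage velocity v = q / n_e = 0.5500 / 0.27 = 2.037 m/day.
Travel time t = L / v = 350 / 2.037 = 171.8 days = 0.4704 years.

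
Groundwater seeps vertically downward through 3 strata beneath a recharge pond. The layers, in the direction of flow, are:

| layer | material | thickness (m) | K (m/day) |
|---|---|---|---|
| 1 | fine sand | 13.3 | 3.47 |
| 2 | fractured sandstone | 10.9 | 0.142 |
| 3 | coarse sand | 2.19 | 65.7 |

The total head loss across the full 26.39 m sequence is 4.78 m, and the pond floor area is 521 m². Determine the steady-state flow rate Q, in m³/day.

30.9

Flow is perpendicular to layering, so the layers act in series and the equivalent K is the thickness-weighted harmonic mean.
Total thickness L = 13.3 + 10.9 + 2.19 = 26.39 m.
Σ(b_i/K_i) = 13.3/3.47 + 10.9/0.142 + 2.19/65.7 = 80.63 d.
K_eq = L / Σ(b_i/K_i) = 26.39 / 80.63 = 0.3273 m/day.
Q = K_eq · A · (Δh/L) = 0.3273 × 521 × (4.78/26.39) = 30.89 m³/day.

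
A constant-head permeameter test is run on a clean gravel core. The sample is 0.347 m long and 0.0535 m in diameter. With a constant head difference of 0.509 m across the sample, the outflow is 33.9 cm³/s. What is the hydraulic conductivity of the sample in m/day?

888

Cross-sectional area A = π·(d/2)² = π × (0.0535/2)² = 0.002248 m².
Convert discharge: 33.9 cm³/s = 3.390e-05 m³/s.
Darcy's law rearranged: K = Q·L / (A·Δh) = 3.390e-05 × 0.347 / (0.002248 × 0.509) = 0.01028 m/s = 888.2 m/day.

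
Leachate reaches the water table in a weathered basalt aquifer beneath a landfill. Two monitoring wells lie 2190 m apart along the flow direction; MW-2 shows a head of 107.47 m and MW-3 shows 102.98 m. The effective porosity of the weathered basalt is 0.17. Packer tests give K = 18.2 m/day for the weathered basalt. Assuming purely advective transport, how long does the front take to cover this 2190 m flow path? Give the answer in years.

27.3

Hydraulic gradient i = (107.47 − 102.98) / 2190 = 4.49 / 2190 = 0.002050.
Darcy flux q = K · i = 18.20 × 0.002050 = 0.03731 m/day.
Seepage velocity v = q / n_e = 0.03731 / 0.17 = 0.2195 m/day.
Travel time t = L / v = 2190 / 0.2195 = 9977 days = 27.32 years.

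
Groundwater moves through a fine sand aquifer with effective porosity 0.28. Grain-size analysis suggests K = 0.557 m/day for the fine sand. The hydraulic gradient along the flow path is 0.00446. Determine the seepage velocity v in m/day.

0.00887

Hydraulic gradient i = 0.00446.
Darcy flux q = K · i = 0.5570 × 0.004460 = 0.002484 m/day.
Seepage velocity v = q / n_e = 0.002484 / 0.28 = 0.008872 m/day.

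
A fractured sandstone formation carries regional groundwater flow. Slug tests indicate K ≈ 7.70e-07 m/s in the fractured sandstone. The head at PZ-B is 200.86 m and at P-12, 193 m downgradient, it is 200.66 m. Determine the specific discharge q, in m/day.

Convert K: 7.70e-07 m/s × 86400 = 0.06653 m/day.
Hydraulic gradient i = (200.86 − 200.66) / 193 = 0.2 / 193 = 0.001036.
Specific discharge q = K · i = 0.06653 × 0.001036 = 6.894e-05 m/day.

6.89e-05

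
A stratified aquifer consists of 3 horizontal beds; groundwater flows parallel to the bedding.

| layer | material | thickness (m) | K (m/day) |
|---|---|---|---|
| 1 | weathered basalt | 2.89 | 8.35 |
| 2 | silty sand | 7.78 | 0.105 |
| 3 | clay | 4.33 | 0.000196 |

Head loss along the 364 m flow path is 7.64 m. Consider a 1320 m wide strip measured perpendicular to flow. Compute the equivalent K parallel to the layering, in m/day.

1.66

Flow is parallel to layering, so each bed carries its own Darcy discharge and the transmissivities add.
Σ(K_i·b_i) = 8.35×2.89 + 0.105×7.78 + 0.000196×4.33 = 24.95 m²/day.
Total thickness b = 15.00 m, so K_eq = Σ(K_i·b_i)/b = 1.663 m/day.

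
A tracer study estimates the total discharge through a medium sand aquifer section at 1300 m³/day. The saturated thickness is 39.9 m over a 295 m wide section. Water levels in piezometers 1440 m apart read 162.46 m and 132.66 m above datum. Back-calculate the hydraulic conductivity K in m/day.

5.34

Cross-sectional area A = 295 × 39.9 = 11770 m².
Hydraulic gradient i = (162.46 − 132.66) / 1440 = 29.8 / 1440 = 0.02069.
From Q = K·A·i, K = Q / (A·i) = 1300 / (11770 × 0.02069) = 5.337 m/day.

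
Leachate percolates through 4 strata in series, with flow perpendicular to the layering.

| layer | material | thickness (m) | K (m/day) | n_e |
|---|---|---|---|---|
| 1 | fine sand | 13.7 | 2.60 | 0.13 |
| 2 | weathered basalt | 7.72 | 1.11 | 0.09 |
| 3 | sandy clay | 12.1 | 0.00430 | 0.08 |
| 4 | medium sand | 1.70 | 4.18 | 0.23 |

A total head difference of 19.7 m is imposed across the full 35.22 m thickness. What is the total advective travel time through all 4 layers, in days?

With flow normal to the layers, continuity requires the same specific discharge q through every layer.
Σ(b_i/K_i) = 13.7/2.60 + 7.72/1.11 + 12.1/0.00430 + 1.70/4.18 = 2827 d.
q = Δh / Σ(b_i/K_i) = 19.7 / 2827 = 0.006970 m/day.
In each layer the seepage velocity is v_i = q/n_i, so the layer transit time is t_i = b_i·n_i / q:
  layer 1 (fine sand): t_1 = 13.7 × 0.13 / 0.006970 = 255.5 d
  layer 2 (weathered basalt): t_2 = 7.72 × 0.09 / 0.006970 = 99.69 d
  layer 3 (sandy clay): t_3 = 12.1 × 0.08 / 0.006970 = 138.9 d
  layer 4 (medium sand): t_4 = 1.70 × 0.23 / 0.006970 = 56.10 d
Total t = Σ t_i = 550.2 days.

550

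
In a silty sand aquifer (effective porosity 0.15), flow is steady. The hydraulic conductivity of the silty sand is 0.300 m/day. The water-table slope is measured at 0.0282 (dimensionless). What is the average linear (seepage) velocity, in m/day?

Hydraulic gradient i = 0.0282.
Darcy flux q = K · i = 0.3000 × 0.02820 = 0.008460 m/day.
Seepage velocity v = q / n_e = 0.008460 / 0.15 = 0.05640 m/day.

0.0564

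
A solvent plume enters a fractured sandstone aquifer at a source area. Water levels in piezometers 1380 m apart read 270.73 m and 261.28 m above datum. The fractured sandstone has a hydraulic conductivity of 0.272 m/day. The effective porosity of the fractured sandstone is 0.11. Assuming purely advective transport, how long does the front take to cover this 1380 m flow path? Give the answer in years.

223

Hydraulic gradient i = (270.73 − 261.28) / 1380 = 9.45 / 1380 = 0.006848.
Darcy flux q = K · i = 0.2720 × 0.006848 = 0.001863 m/day.
Seepage velocity v = q / n_e = 0.001863 / 0.11 = 0.01693 m/day.
Travel time t = L / v = 1380 / 0.01693 = 81499 days = 223.1 years.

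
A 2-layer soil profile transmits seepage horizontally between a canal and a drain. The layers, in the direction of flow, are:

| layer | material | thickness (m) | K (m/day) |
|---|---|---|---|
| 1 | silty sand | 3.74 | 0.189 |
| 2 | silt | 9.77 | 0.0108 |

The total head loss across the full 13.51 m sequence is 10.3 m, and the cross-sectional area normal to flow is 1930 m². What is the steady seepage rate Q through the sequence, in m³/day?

21.5

Flow is perpendicular to layering, so the layers act in series and the equivalent K is the thickness-weighted harmonic mean.
Total thickness L = 3.74 + 9.77 = 13.51 m.
Σ(b_i/K_i) = 3.74/0.189 + 9.77/0.0108 = 924.4 d.
K_eq = L / Σ(b_i/K_i) = 13.51 / 924.4 = 0.01461 m/day.
Q = K_eq · A · (Δh/L) = 0.01461 × 1930 × (10.3/13.51) = 21.50 m³/day.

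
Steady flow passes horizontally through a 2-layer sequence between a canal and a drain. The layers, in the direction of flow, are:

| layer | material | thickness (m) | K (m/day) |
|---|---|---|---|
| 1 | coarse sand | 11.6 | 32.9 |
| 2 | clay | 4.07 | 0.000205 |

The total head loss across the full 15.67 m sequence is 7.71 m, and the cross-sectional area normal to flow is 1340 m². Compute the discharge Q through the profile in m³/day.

0.520

Flow is perpendicular to layering, so the layers act in series and the equivalent K is the thickness-weighted harmonic mean.
Total thickness L = 11.6 + 4.07 = 15.67 m.
Σ(b_i/K_i) = 11.6/32.9 + 4.07/0.000205 = 19854 d.
K_eq = L / Σ(b_i/K_i) = 15.67 / 19854 = 0.0007893 m/day.
Q = K_eq · A · (Δh/L) = 0.0007893 × 1340 × (7.71/15.67) = 0.5204 m³/day.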